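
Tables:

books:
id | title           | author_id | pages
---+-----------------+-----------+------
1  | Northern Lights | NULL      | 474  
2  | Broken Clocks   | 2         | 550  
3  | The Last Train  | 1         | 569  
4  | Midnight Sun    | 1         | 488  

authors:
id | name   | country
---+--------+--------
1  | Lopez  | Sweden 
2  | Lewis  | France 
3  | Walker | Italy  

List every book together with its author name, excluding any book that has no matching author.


INNER JOIN keeps only books rows whose author_id matches an id in authors. Walk through each book:
  - book 1 (Northern Lights): author_id=NULL, no match -> dropped
  - book 2 (Broken Clocks): author_id=2 -> matches Lewis
  - book 3 (The Last Train): author_id=1 -> matches Lopez
  - book 4 (Midnight Sun): author_id=1 -> matches Lopez
So 1 of 4 rows is dropped.

SQL:
SELECT a.title, b.name AS author
FROM books a
INNER JOIN authors b ON a.author_id = b.id

Result:
title          | author
---------------+-------
Broken Clocks  | Lewis 
The Last Train | Lopez 
Midnight Sun   | Lopez 


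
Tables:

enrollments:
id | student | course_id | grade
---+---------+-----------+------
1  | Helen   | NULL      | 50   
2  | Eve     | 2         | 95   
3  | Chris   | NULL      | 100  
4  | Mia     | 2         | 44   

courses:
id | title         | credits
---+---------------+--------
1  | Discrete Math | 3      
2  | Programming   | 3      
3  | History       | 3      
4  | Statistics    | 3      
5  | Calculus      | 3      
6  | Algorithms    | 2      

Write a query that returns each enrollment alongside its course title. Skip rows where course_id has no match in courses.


INNER JOIN keeps only enrollments rows whose course_id matches an id in courses. Walk through each enrollment:
  - enrollment 1 (Helen): course_id=NULL, no match -> dropped
  - enrollment 2 (Eve): course_id=2 -> matches Programming
  - enrollment 3 (Chris): course_id=NULL, no match -> dropped
  - enrollment 4 (Mia): course_id=2 -> matches Programming
So 2 of 4 rows are dropped.

SQL:
SELECT a.student, b.title AS course
FROM enrollments a
INNER JOIN courses b ON a.course_id = b.id

Result:
student | course     
--------+------------
Eve     | Programming
Mia     | Programming


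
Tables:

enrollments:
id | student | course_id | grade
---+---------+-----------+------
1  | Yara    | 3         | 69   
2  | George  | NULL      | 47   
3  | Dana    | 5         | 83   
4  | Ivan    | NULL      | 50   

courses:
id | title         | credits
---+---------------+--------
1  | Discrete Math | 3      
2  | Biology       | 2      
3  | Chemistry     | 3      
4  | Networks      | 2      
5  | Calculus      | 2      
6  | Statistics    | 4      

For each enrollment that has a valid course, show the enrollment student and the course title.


INNER JOIN keeps only enrollments rows whose course_id matches an id in courses. Walk through each enrollment:
  - enrollment 1 (Yara): course_id=3 -> matches Chemistry
  - enrollment 2 (George): course_id=NULL, no match -> dropped
  - enrollment 3 (Dana): course_id=5 -> matches Calculus
  - enrollment 4 (Ivan): course_id=NULL, no match -> dropped
So 2 of 4 rows are dropped.

SQL:
SELECT a.student, b.title AS course
FROM enrollments a
INNER JOIN courses b ON a.course_id = b.id

Result:
student | course   
--------+----------
Yara    | Chemistry
Dana    | Calculus 


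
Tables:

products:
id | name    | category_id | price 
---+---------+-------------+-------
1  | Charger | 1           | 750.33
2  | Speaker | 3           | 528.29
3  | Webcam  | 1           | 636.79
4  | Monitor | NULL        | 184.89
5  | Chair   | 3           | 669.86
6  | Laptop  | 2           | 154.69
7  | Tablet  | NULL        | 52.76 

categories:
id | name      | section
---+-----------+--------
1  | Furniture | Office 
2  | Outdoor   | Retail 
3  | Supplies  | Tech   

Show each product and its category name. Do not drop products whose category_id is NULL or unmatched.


LEFT JOIN keeps every row from products (the left table); where category_id has no match in categories, the category columns become NULL. Walk through each product:
  - product 1 (Charger): category_id=1 -> matches Furniture
  - product 2 (Speaker): category_id=3 -> matches Supplies
  - product 3 (Webcam): category_id=1 -> matches Furniture
  - product 4 (Monitor): category_id=NULL, no match -> kept with NULL
  - product 5 (Chair): category_id=3 -> matches Supplies
  - product 6 (Laptop): category_id=2 -> matches Outdoor
  - product 7 (Tablet): category_id=NULL, no match -> kept with NULL
All 7 rows appear; 2 have NULL category.

SQL:
SELECT a.name, b.name AS category
FROM products a
LEFT JOIN categories b ON a.category_id = b.id

Result:
name    | category 
--------+----------
Charger | Furniture
Speaker | Supplies 
Webcam  | Furniture
Monitor | NULL     
Chair   | Supplies 
Laptop  | Outdoor  
Tablet  | NULL     


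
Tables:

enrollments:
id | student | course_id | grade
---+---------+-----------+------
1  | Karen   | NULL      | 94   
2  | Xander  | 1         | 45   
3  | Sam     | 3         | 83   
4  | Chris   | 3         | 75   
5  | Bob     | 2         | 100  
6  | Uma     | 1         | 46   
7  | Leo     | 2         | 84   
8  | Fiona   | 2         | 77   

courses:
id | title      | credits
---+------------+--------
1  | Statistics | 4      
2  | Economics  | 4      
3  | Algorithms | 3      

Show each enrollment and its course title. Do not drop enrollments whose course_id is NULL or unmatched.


LEFT JOIN keeps every row from enrollments (the left table); where course_id has no match in courses, the course columns become NULL. Walk through each enrollment:
  - enrollment 1 (Karen): course_id=NULL, no match -> kept with NULL
  - enrollment 2 (Xander): course_id=1 -> matches Statistics
  - enrollment 3 (Sam): course_id=3 -> matches Algorithms
  - enrollment 4 (Chris): course_id=3 -> matches Algorithms
  - enrollment 5 (Bob): course_id=2 -> matches Economics
  - enrollment 6 (Uma): course_id=1 -> matches Statistics
  - enrollment 7 (Leo): course_id=2 -> matches Economics
  - enrollment 8 (Fiona): course_id=2 -> matches Economics
All 8 rows appear; 1 has NULL course.

SQL:
SELECT a.student, b.title AS course
FROM enrollments a
LEFT JOIN courses b ON a.course_id = b.id

Result:
student | course    
--------+-----------
Karen   | NULL      
Xander  | Statistics
Sam     | Algorithms
Chris   | Algorithms
Bob     | Economics 
Uma     | Statistics
Leo     | Economics 
Fiona   | Economics 


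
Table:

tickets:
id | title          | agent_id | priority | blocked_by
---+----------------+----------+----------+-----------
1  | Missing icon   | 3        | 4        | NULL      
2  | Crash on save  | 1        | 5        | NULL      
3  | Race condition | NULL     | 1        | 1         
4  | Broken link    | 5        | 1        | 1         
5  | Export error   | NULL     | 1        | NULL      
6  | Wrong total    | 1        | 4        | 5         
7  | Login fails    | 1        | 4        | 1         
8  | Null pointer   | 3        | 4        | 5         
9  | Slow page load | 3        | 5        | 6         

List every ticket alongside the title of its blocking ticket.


This is a self-join: tickets is joined to a second copy of itself, matching each row's blocked_by to another row's id. Use LEFT JOIN so rows with blocked_by=NULL are kept.
  - ticket 1 (Missing icon): blocked_by=NULL -> NULL
  - ticket 2 (Crash on save): blocked_by=NULL -> NULL
  - ticket 3 (Race condition): blocked_by=1 -> Missing icon
  - ticket 4 (Broken link): blocked_by=1 -> Missing icon
  - ticket 5 (Export error): blocked_by=NULL -> NULL
  - ticket 6 (Wrong total): blocked_by=5 -> Export error
  - ticket 7 (Login fails): blocked_by=1 -> Missing icon
  - ticket 8 (Null pointer): blocked_by=5 -> Export error
  - ticket 9 (Slow page load): blocked_by=6 -> Wrong total

SQL:
SELECT a.title AS item, b.title AS blocked_by
FROM tickets a
LEFT JOIN tickets b ON a.blocked_by = b.id

Result:
item           | blocked_by  
---------------+-------------
Missing icon   | NULL        
Crash on save  | NULL        
Race condition | Missing icon
Broken link    | Missing icon
Export error   | NULL        
Wrong total    | Export error
Login fails    | Missing icon
Null pointer   | Export error
Slow page load | Wrong total 


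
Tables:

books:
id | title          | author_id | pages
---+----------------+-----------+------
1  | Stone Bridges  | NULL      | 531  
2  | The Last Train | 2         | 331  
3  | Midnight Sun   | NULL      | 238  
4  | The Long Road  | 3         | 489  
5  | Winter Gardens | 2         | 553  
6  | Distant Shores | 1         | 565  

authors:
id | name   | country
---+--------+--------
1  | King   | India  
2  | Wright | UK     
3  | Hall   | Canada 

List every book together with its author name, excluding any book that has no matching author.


INNER JOIN keeps only books rows whose author_id matches an id in authors. Walk through each book:
  - book 1 (Stone Bridges): author_id=NULL, no match -> dropped
  - book 2 (The Last Train): author_id=2 -> matches Wright
  - book 3 (Midnight Sun): author_id=NULL, no match -> dropped
  - book 4 (The Long Road): author_id=3 -> matches Hall
  - book 5 (Winter Gardens): author_id=2 -> matches Wright
  - book 6 (Distant Shores): author_id=1 -> matches King
So 2 of 6 rows are dropped.

SQL:
SELECT a.title, b.name AS author
FROM books a
INNER JOIN authors b ON a.author_id = b.id

Result:
title          | author
---------------+-------
The Last Train | Wright
The Long Road  | Hall  
Winter Gardens | Wright
Distant Shores | King  


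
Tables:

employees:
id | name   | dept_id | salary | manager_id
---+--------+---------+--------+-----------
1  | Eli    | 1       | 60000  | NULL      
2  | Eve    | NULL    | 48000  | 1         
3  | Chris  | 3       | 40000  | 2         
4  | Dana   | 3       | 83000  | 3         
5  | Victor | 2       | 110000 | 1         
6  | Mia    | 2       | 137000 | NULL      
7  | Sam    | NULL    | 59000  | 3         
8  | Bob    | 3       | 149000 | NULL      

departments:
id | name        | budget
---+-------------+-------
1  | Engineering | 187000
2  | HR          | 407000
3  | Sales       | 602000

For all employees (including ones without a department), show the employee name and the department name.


LEFT JOIN keeps every row from employees (the left table); where dept_id has no match in departments, the department columns become NULL. Walk through each employee:
  - employee 1 (Eli): dept_id=1 -> matches Engineering
  - employee 2 (Eve): dept_id=NULL, no match -> kept with NULL
  - employee 3 (Chris): dept_id=3 -> matches Sales
  - employee 4 (Dana): dept_id=3 -> matches Sales
  - employee 5 (Victor): dept_id=2 -> matches HR
  - employee 6 (Mia): dept_id=2 -> matches HR
  - employee 7 (Sam): dept_id=NULL, no match -> kept with NULL
  - employee 8 (Bob): dept_id=3 -> matches Sales
All 8 rows appear; 2 have NULL department.

SQL:
SELECT a.name, b.name AS department
FROM employees a
LEFT JOIN departments b ON a.dept_id = b.id

Result:
name   | department 
-------+------------
Eli    | Engineering
Eve    | NULL       
Chris  | Sales      
Dana   | Sales      
Victor | HR         
Mia    | HR         
Sam    | NULL       
Bob    | Sales      


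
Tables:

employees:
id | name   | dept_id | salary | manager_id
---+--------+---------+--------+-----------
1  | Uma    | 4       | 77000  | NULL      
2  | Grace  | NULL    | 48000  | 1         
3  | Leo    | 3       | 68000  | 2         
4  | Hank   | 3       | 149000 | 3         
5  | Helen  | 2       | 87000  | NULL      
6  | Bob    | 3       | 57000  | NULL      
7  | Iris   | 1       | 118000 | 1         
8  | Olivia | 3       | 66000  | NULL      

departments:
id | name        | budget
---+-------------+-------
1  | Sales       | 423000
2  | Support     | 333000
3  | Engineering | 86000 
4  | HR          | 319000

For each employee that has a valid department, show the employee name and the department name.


INNER JOIN keeps only employees rows whose dept_id matches an id in departments. Walk through each employee:
  - employee 1 (Uma): dept_id=4 -> matches HR
  - employee 2 (Grace): dept_id=NULL, no match -> dropped
  - employee 3 (Leo): dept_id=3 -> matches Engineering
  - employee 4 (Hank): dept_id=3 -> matches Engineering
  - employee 5 (Helen): dept_id=2 -> matches Support
  - employee 6 (Bob): dept_id=3 -> matches Engineering
  - employee 7 (Iris): dept_id=1 -> matches Sales
  - employee 8 (Olivia): dept_id=3 -> matches Engineering
So 1 of 8 rows is dropped.

SQL:
SELECT a.name, b.name AS department
FROM employees a
INNER JOIN departments b ON a.dept_id = b.id

Result:
name   | department 
-------+------------
Uma    | HR         
Leo    | Engineering
Hank   | Engineering
Helen  | Support    
Bob    | Engineering
Iris   | Sales      
Olivia | Engineering


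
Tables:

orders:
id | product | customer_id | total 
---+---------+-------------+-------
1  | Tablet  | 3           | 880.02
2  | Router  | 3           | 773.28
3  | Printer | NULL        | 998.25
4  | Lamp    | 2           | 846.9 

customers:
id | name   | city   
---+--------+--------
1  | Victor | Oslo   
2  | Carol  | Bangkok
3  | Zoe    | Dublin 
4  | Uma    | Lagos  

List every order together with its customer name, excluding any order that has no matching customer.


INNER JOIN keeps only orders rows whose customer_id matches an id in customers. Walk through each order:
  - order 1 (Tablet): customer_id=3 -> matches Zoe
  - order 2 (Router): customer_id=3 -> matches Zoe
  - order 3 (Printer): customer_id=NULL, no match -> dropped
  - order 4 (Lamp): customer_id=2 -> matches Carol
So 1 of 4 rows is dropped.

SQL:
SELECT a.product, b.name AS customer
FROM orders a
INNER JOIN customers b ON a.customer_id = b.id

Result:
product | customer
--------+---------
Tablet  | Zoe     
Router  | Zoe     
Lamp    | Carol   


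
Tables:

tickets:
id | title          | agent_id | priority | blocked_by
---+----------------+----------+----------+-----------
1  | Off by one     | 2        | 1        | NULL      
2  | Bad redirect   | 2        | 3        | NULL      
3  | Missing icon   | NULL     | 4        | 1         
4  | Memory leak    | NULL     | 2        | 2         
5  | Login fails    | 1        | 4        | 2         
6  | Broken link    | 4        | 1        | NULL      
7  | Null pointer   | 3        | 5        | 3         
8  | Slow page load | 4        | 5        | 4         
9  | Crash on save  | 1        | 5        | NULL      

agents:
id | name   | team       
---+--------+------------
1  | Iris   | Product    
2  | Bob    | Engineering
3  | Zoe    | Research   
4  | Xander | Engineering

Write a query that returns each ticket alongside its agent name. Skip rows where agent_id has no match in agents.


INNER JOIN keeps only tickets rows whose agent_id matches an id in agents. Walk through each ticket:
  - ticket 1 (Off by one): agent_id=2 -> matches Bob
  - ticket 2 (Bad redirect): agent_id=2 -> matches Bob
  - ticket 3 (Missing icon): agent_id=NULL, no match -> dropped
  - ticket 4 (Memory leak): agent_id=NULL, no match -> dropped
  - ticket 5 (Login fails): agent_id=1 -> matches Iris
  - ticket 6 (Broken link): agent_id=4 -> matches Xander
  - ticket 7 (Null pointer): agent_id=3 -> matches Zoe
  - ticket 8 (Slow page load): agent_id=4 -> matches Xander
  - ticket 9 (Crash on save): agent_id=1 -> matches Iris
So 2 of 9 rows are dropped.

SQL:
SELECT a.title, b.name AS agent
FROM tickets a
INNER JOIN agents b ON a.agent_id = b.id

Result:
title          | agent 
---------------+-------
Off by one     | Bob   
Bad redirect   | Bob   
Login fails    | Iris  
Broken link    | Xander
Null pointer   | Zoe   
Slow page load | Xander
Crash on save  | Iris  


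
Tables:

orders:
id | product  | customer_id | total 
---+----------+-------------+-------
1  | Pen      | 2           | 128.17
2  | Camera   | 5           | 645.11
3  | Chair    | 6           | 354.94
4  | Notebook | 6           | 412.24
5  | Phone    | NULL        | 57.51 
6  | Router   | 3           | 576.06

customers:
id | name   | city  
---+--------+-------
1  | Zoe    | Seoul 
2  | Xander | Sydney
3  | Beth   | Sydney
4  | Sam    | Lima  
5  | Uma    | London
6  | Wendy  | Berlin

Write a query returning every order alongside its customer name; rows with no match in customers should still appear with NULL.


LEFT JOIN keeps every row from orders (the left table); where customer_id has no match in customers, the customer columns become NULL. Walk through each order:
  - order 1 (Pen): customer_id=2 -> matches Xander
  - order 2 (Camera): customer_id=5 -> matches Uma
  - order 3 (Chair): customer_id=6 -> matches Wendy
  - order 4 (Notebook): customer_id=6 -> matches Wendy
  - order 5 (Phone): customer_id=NULL, no match -> kept with NULL
  - order 6 (Router): customer_id=3 -> matches Beth
All 6 rows appear; 1 has NULL customer.

SQL:
SELECT a.product, b.name AS customer
FROM orders a
LEFT JOIN customers b ON a.customer_id = b.id

Result:
product  | customer
---------+---------
Pen      | Xander  
Camera   | Uma     
Chair    | Wendy   
Notebook | Wendy   
Phone    | NULL    
Router   | Beth    


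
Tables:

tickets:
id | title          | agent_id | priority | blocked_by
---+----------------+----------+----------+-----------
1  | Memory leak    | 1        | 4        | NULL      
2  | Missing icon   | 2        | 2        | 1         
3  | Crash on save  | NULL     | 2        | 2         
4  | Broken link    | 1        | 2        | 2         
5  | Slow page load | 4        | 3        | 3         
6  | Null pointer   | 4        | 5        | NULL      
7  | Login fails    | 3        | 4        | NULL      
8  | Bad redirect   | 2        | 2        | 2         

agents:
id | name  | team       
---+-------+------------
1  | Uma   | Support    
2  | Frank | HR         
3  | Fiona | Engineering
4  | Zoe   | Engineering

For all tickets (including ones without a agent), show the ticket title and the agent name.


LEFT JOIN keeps every row from tickets (the left table); where agent_id has no match in agents, the agent columns become NULL. Walk through each ticket:
  - ticket 1 (Memory leak): agent_id=1 -> matches Uma
  - ticket 2 (Missing icon): agent_id=2 -> matches Frank
  - ticket 3 (Crash on save): agent_id=NULL, no match -> kept with NULL
  - ticket 4 (Broken link): agent_id=1 -> matches Uma
  - ticket 5 (Slow page load): agent_id=4 -> matches Zoe
  - ticket 6 (Null pointer): agent_id=4 -> matches Zoe
  - ticket 7 (Login fails): agent_id=3 -> matches Fiona
  - ticket 8 (Bad redirect): agent_id=2 -> matches Frank
All 8 rows appear; 1 has NULL agent.

SQL:
SELECT a.title, b.name AS agent
FROM tickets a
LEFT JOIN agents b ON a.agent_id = b.id

Result:
title          | agent
---------------+------
Memory leak    | Uma  
Missing icon   | Frank
Crash on save  | NULL 
Broken link    | Uma  
Slow page load | Zoe  
Null pointer   | Zoe  
Login fails    | Fiona
Bad redirect   | Frank


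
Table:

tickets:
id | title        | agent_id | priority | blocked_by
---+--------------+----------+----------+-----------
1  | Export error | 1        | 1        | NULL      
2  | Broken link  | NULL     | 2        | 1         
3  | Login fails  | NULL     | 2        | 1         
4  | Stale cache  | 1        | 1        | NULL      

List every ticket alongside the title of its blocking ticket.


This is a self-join: tickets is joined to a second copy of itself, matching each row's blocked_by to another row's id. Use LEFT JOIN so rows with blocked_by=NULL are kept.
  - ticket 1 (Export error): blocked_by=NULL -> NULL
  - ticket 2 (Broken link): blocked_by=1 -> Export error
  - ticket 3 (Login fails): blocked_by=1 -> Export error
  - ticket 4 (Stale cache): blocked_by=NULL -> NULL

SQL:
SELECT a.title AS item, b.title AS blocked_by
FROM tickets a
LEFT JOIN tickets b ON a.blocked_by = b.id

Result:
item         | blocked_by  
-------------+-------------
Export error | NULL        
Broken link  | Export error
Login fails  | Export error
Stale cache  | NULL        


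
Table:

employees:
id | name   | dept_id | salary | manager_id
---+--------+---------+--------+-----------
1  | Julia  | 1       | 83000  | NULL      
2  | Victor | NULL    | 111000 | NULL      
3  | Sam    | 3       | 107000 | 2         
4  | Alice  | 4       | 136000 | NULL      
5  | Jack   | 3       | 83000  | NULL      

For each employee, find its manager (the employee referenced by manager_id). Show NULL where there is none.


This is a self-join: employees is joined to a second copy of itself, matching each row's manager_id to another row's id. Use LEFT JOIN so rows with manager_id=NULL are kept.
  - employee 1 (Julia): manager_id=NULL -> NULL
  - employee 2 (Victor): manager_id=NULL -> NULL
  - employee 3 (Sam): manager_id=2 -> Victor
  - employee 4 (Alice): manager_id=NULL -> NULL
  - employee 5 (Jack): manager_id=NULL -> NULL

SQL:
SELECT a.name AS item, b.name AS manager
FROM employees a
LEFT JOIN employees b ON a.manager_id = b.id

Result:
item   | manager
-------+--------
Julia  | NULL   
Victor | NULL   
Sam    | Victor 
Alice  | NULL   
Jack   | NULL   


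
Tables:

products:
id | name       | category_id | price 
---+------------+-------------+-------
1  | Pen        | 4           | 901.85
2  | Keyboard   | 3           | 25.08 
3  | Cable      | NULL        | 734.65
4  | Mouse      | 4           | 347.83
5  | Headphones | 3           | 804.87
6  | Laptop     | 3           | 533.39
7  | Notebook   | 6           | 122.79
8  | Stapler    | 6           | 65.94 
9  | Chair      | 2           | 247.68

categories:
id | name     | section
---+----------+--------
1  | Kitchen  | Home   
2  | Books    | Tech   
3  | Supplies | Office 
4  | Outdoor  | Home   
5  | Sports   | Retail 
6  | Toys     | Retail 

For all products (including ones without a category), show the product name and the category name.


LEFT JOIN keeps every row from products (the left table); where category_id has no match in categories, the category columns become NULL. Walk through each product:
  - product 1 (Pen): category_id=4 -> matches Outdoor
  - product 2 (Keyboard): category_id=3 -> matches Supplies
  - product 3 (Cable): category_id=NULL, no match -> kept with NULL
  - product 4 (Mouse): category_id=4 -> matches Outdoor
  - product 5 (Headphones): category_id=3 -> matches Supplies
  - product 6 (Laptop): category_id=3 -> matches Supplies
  - product 7 (Notebook): category_id=6 -> matches Toys
  - product 8 (Stapler): category_id=6 -> matches Toys
  - product 9 (Chair): category_id=2 -> matches Books
All 9 rows appear; 1 has NULL category.

SQL:
SELECT a.name, b.name AS category
FROM products a
LEFT JOIN categories b ON a.category_id = b.id

Result:
name       | category
-----------+---------
Pen        | Outdoor 
Keyboard   | Supplies
Cable      | NULL    
Mouse      | Outdoor 
Headphones | Supplies
Laptop     | Supplies
Notebook   | Toys    
Stapler    | Toys    
Chair      | Books   


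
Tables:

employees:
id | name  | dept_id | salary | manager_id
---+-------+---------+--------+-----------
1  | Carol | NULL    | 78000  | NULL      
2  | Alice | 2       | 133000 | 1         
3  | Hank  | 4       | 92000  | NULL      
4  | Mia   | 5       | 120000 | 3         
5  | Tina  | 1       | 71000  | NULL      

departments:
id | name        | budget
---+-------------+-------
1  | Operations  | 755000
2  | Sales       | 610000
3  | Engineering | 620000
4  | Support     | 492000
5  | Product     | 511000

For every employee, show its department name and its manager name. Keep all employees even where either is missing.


Two LEFT JOINs from the same base table employees: one to departments via dept_id, one to employees itself via manager_id. Both are LEFT so every employee is preserved.
Match against departments:
  - employee 1 (Carol): dept_id=NULL, no match -> kept with NULL
  - employee 2 (Alice): dept_id=2 -> matches Sales
  - employee 3 (Hank): dept_id=4 -> matches Support
  - employee 4 (Mia): dept_id=5 -> matches Product
  - employee 5 (Tina): dept_id=1 -> matches Operations
Match against employees (self):
  - employee 1 (Carol): manager_id=NULL -> NULL
  - employee 2 (Alice): manager_id=1 -> Carol
  - employee 3 (Hank): manager_id=NULL -> NULL
  - employee 4 (Mia): manager_id=3 -> Hank
  - employee 5 (Tina): manager_id=NULL -> NULL

SQL:
SELECT a.name, b.name AS department, c.name AS manager
FROM employees a
LEFT JOIN departments b ON a.dept_id = b.id
LEFT JOIN employees c ON a.manager_id = c.id

Result:
name  | department | manager
------+------------+--------
Carol | NULL       | NULL   
Alice | Sales      | Carol  
Hank  | Support    | NULL   
Mia   | Product    | Hank   
Tina  | Operations | NULL   


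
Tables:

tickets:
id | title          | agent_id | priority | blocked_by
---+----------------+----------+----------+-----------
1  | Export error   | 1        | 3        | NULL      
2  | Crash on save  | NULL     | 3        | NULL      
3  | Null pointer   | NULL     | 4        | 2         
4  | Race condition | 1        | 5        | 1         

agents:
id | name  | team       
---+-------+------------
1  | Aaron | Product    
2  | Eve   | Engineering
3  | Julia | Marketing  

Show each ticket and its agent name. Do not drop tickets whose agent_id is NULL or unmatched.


LEFT JOIN keeps every row from tickets (the left table); where agent_id has no match in agents, the agent columns become NULL. Walk through each ticket:
  - ticket 1 (Export error): agent_id=1 -> matches Aaron
  - ticket 2 (Crash on save): agent_id=NULL, no match -> kept with NULL
  - ticket 3 (Null pointer): agent_id=NULL, no match -> kept with NULL
  - ticket 4 (Race condition): agent_id=1 -> matches Aaron
All 4 rows appear; 2 have NULL agent.

SQL:
SELECT a.title, b.name AS agent
FROM tickets a
LEFT JOIN agents b ON a.agent_id = b.id

Result:
title          | agent
---------------+------
Export error   | Aaron
Crash on save  | NULL 
Null pointer   | NULL 
Race condition | Aaron


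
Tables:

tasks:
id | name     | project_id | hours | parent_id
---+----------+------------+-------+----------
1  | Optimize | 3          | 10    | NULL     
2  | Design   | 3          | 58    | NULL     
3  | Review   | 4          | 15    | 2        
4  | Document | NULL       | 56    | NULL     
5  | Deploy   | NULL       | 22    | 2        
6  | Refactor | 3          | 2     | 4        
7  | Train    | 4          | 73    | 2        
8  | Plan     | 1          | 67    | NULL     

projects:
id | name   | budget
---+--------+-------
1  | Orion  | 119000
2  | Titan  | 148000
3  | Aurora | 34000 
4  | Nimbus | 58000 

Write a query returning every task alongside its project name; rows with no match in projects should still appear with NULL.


LEFT JOIN keeps every row from tasks (the left table); where project_id has no match in projects, the project columns become NULL. Walk through each task:
  - task 1 (Optimize): project_id=3 -> matches Aurora
  - task 2 (Design): project_id=3 -> matches Aurora
  - task 3 (Review): project_id=4 -> matches Nimbus
  - task 4 (Document): project_id=NULL, no match -> kept with NULL
  - task 5 (Deploy): project_id=NULL, no match -> kept with NULL
  - task 6 (Refactor): project_id=3 -> matches Aurora
  - task 7 (Train): project_id=4 -> matches Nimbus
  - task 8 (Plan): project_id=1 -> matches Orion
All 8 rows appear; 2 have NULL project.

SQL:
SELECT a.name, b.name AS project
FROM tasks a
LEFT JOIN projects b ON a.project_id = b.id

Result:
name     | project
---------+--------
Optimize | Aurora 
Design   | Aurora 
Review   | Nimbus 
Document | NULL   
Deploy   | NULL   
Refactor | Aurora 
Train    | Nimbus 
Plan     | Orion  


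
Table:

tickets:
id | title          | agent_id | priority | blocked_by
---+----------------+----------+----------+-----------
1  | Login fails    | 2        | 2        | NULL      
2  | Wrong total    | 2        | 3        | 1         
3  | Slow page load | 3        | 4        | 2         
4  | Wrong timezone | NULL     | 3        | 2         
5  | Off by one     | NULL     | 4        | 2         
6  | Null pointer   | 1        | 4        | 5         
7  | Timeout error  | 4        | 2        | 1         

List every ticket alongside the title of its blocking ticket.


This is a self-join: tickets is joined to a second copy of itself, matching each row's blocked_by to another row's id. Use LEFT JOIN so rows with blocked_by=NULL are kept.
  - ticket 1 (Login fails): blocked_by=NULL -> NULL
  - ticket 2 (Wrong total): blocked_by=1 -> Login fails
  - ticket 3 (Slow page load): blocked_by=2 -> Wrong total
  - ticket 4 (Wrong timezone): blocked_by=2 -> Wrong total
  - ticket 5 (Off by one): blocked_by=2 -> Wrong total
  - ticket 6 (Null pointer): blocked_by=5 -> Off by one
  - ticket 7 (Timeout error): blocked_by=1 -> Login fails

SQL:
SELECT a.title AS item, b.title AS blocked_by
FROM tickets a
LEFT JOIN tickets b ON a.blocked_by = b.id

Result:
item           | blocked_by 
---------------+------------
Login fails    | NULL       
Wrong total    | Login fails
Slow page load | Wrong total
Wrong timezone | Wrong total
Off by one     | Wrong total
Null pointer   | Off by one 
Timeout error  | Login fails


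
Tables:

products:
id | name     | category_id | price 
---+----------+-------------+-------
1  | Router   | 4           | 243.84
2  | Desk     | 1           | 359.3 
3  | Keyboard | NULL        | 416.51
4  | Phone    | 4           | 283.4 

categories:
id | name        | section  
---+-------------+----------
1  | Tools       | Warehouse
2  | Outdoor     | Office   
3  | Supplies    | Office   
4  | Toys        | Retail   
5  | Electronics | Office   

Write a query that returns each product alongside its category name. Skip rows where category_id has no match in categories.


INNER JOIN keeps only products rows whose category_id matches an id in categories. Walk through each product:
  - product 1 (Router): category_id=4 -> matches Toys
  - product 2 (Desk): category_id=1 -> matches Tools
  - product 3 (Keyboard): category_id=NULL, no match -> dropped
  - product 4 (Phone): category_id=4 -> matches Toys
So 1 of 4 rows is dropped.

SQL:
SELECT a.name, b.name AS category
FROM products a
INNER JOIN categories b ON a.category_id = b.id

Result:
name   | category
-------+---------
Router | Toys    
Desk   | Tools   
Phone  | Toys    


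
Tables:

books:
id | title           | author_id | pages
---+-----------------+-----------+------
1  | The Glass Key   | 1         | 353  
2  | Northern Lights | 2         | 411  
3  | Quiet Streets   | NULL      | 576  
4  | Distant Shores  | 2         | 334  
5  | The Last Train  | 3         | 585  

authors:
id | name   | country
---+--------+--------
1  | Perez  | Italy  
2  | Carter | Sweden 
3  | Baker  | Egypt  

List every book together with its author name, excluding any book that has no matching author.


INNER JOIN keeps only books rows whose author_id matches an id in authors. Walk through each book:
  - book 1 (The Glass Key): author_id=1 -> matches Perez
  - book 2 (Northern Lights): author_id=2 -> matches Carter
  - book 3 (Quiet Streets): author_id=NULL, no match -> dropped
  - book 4 (Distant Shores): author_id=2 -> matches Carter
  - book 5 (The Last Train): author_id=3 -> matches Baker
So 1 of 5 rows is dropped.

SQL:
SELECT a.title, b.name AS author
FROM books a
INNER JOIN authors b ON a.author_id = b.id

Result:
title           | author
----------------+-------
The Glass Key   | Perez 
Northern Lights | Carter
Distant Shores  | Carter
The Last Train  | Baker 


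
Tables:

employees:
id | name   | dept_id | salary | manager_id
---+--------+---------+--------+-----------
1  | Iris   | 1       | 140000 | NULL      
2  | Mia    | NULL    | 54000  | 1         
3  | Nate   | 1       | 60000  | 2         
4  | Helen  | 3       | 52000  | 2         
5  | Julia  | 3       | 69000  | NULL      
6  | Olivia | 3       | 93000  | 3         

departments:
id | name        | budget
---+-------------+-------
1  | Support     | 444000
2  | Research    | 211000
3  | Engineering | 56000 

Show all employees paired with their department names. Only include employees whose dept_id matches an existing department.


INNER JOIN keeps only employees rows whose dept_id matches an id in departments. Walk through each employee:
  - employee 1 (Iris): dept_id=1 -> matches Support
  - employee 2 (Mia): dept_id=NULL, no match -> dropped
  - employee 3 (Nate): dept_id=1 -> matches Support
  - employee 4 (Helen): dept_id=3 -> matches Engineering
  - employee 5 (Julia): dept_id=3 -> matches Engineering
  - employee 6 (Olivia): dept_id=3 -> matches Engineering
So 1 of 6 rows is dropped.

SQL:
SELECT a.name, b.name AS department
FROM employees a
INNER JOIN departments b ON a.dept_id = b.id

Result:
name   | department 
-------+------------
Iris   | Support    
Nate   | Support    
Helen  | Engineering
Julia  | Engineering
Olivia | Engineering


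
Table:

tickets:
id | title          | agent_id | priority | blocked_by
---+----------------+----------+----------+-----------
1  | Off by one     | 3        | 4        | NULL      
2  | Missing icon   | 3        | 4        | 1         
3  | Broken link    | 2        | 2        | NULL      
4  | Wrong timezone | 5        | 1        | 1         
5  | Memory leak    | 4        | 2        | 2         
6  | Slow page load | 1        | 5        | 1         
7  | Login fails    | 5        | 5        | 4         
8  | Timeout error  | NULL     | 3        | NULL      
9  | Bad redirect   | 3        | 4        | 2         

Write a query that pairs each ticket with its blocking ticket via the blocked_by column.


This is a self-join: tickets is joined to a second copy of itself, matching each row's blocked_by to another row's id. Use LEFT JOIN so rows with blocked_by=NULL are kept.
  - ticket 1 (Off by one): blocked_by=NULL -> NULL
  - ticket 2 (Missing icon): blocked_by=1 -> Off by one
  - ticket 3 (Broken link): blocked_by=NULL -> NULL
  - ticket 4 (Wrong timezone): blocked_by=1 -> Off by one
  - ticket 5 (Memory leak): blocked_by=2 -> Missing icon
  - ticket 6 (Slow page load): blocked_by=1 -> Off by one
  - ticket 7 (Login fails): blocked_by=4 -> Wrong timezone
  - ticket 8 (Timeout error): blocked_by=NULL -> NULL
  - ticket 9 (Bad redirect): blocked_by=2 -> Missing icon

SQL:
SELECT a.title AS item, b.title AS blocked_by
FROM tickets a
LEFT JOIN tickets b ON a.blocked_by = b.id

Result:
item           | blocked_by    
---------------+---------------
Off by one     | NULL          
Missing icon   | Off by one    
Broken link    | NULL          
Wrong timezone | Off by one    
Memory leak    | Missing icon  
Slow page load | Off by one    
Login fails    | Wrong timezone
Timeout error  | NULL          
Bad redirect   | Missing icon  


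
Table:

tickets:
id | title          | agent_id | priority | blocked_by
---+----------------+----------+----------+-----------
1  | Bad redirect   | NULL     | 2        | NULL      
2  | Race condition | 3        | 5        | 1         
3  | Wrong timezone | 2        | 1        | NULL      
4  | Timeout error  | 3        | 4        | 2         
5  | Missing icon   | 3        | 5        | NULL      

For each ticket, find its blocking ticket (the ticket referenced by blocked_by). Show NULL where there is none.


This is a self-join: tickets is joined to a second copy of itself, matching each row's blocked_by to another row's id. Use LEFT JOIN so rows with blocked_by=NULL are kept.
  - ticket 1 (Bad redirect): blocked_by=NULL -> NULL
  - ticket 2 (Race condition): blocked_by=1 -> Bad redirect
  - ticket 3 (Wrong timezone): blocked_by=NULL -> NULL
  - ticket 4 (Timeout error): blocked_by=2 -> Race condition
  - ticket 5 (Missing icon): blocked_by=NULL -> NULL

SQL:
SELECT a.title AS item, b.title AS blocked_by
FROM tickets a
LEFT JOIN tickets b ON a.blocked_by = b.id

Result:
item           | blocked_by    
---------------+---------------
Bad redirect   | NULL          
Race condition | Bad redirect  
Wrong timezone | NULL          
Timeout error  | Race condition
Missing icon   | NULL          


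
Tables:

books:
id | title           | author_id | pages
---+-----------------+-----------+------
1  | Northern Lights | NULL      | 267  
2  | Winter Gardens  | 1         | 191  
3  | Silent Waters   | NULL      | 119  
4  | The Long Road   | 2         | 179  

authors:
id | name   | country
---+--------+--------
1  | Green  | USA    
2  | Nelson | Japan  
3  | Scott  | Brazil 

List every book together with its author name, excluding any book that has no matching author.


INNER JOIN keeps only books rows whose author_id matches an id in authors. Walk through each book:
  - book 1 (Northern Lights): author_id=NULL, no match -> dropped
  - book 2 (Winter Gardens): author_id=1 -> matches Green
  - book 3 (Silent Waters): author_id=NULL, no match -> dropped
  - book 4 (The Long Road): author_id=2 -> matches Nelson
So 2 of 4 rows are dropped.

SQL:
SELECT a.title, b.name AS author
FROM books a
INNER JOIN authors b ON a.author_id = b.id

Result:
title          | author
---------------+-------
Winter Gardens | Green 
The Long Road  | Nelson


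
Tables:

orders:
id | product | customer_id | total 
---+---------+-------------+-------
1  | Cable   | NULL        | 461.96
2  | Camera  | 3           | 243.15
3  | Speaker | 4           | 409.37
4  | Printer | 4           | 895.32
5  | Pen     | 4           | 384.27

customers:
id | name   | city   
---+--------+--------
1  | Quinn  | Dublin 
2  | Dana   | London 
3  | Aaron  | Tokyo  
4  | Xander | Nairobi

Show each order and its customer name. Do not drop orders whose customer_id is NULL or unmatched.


LEFT JOIN keeps every row from orders (the left table); where customer_id has no match in customers, the customer columns become NULL. Walk through each order:
  - order 1 (Cable): customer_id=NULL, no match -> kept with NULL
  - order 2 (Camera): customer_id=3 -> matches Aaron
  - order 3 (Speaker): customer_id=4 -> matches Xander
  - order 4 (Printer): customer_id=4 -> matches Xander
  - order 5 (Pen): customer_id=4 -> matches Xander
All 5 rows appear; 1 has NULL customer.

SQL:
SELECT a.product, b.name AS customer
FROM orders a
LEFT JOIN customers b ON a.customer_id = b.id

Result:
product | customer
--------+---------
Cable   | NULL    
Camera  | Aaron   
Speaker | Xander  
Printer | Xander  
Pen     | Xander  


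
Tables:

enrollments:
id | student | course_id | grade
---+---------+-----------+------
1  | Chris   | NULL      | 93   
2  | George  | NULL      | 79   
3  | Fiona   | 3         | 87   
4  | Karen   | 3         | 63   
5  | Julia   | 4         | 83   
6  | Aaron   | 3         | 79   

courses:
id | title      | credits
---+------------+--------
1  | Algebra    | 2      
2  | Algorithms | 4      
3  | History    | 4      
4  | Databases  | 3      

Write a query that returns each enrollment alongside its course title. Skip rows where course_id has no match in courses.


INNER JOIN keeps only enrollments rows whose course_id matches an id in courses. Walk through each enrollment:
  - enrollment 1 (Chris): course_id=NULL, no match -> dropped
  - enrollment 2 (George): course_id=NULL, no match -> dropped
  - enrollment 3 (Fiona): course_id=3 -> matches History
  - enrollment 4 (Karen): course_id=3 -> matches History
  - enrollment 5 (Julia): course_id=4 -> matches Databases
  - enrollment 6 (Aaron): course_id=3 -> matches History
So 2 of 6 rows are dropped.

SQL:
SELECT a.student, b.title AS course
FROM enrollments a
INNER JOIN courses b ON a.course_id = b.id

Result:
student | course   
--------+----------
Fiona   | History  
Karen   | History  
Julia   | Databases
Aaron   | History  


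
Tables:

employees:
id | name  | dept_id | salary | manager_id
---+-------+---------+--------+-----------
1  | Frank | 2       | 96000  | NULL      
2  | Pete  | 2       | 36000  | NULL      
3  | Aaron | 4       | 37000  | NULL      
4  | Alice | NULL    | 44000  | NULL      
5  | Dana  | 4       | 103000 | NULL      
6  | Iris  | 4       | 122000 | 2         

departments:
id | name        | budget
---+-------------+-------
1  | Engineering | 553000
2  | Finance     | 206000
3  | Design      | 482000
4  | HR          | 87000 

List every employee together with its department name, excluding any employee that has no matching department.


INNER JOIN keeps only employees rows whose dept_id matches an id in departments. Walk through each employee:
  - employee 1 (Frank): dept_id=2 -> matches Finance
  - employee 2 (Pete): dept_id=2 -> matches Finance
  - employee 3 (Aaron): dept_id=4 -> matches HR
  - employee 4 (Alice): dept_id=NULL, no match -> dropped
  - employee 5 (Dana): dept_id=4 -> matches HR
  - employee 6 (Iris): dept_id=4 -> matches HR
So 1 of 6 rows is dropped.

SQL:
SELECT a.name, b.name AS department
FROM employees a
INNER JOIN departments b ON a.dept_id = b.id

Result:
name  | department
------+-----------
Frank | Finance   
Pete  | Finance   
Aaron | HR        
Dana  | HR        
Iris  | HR        
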